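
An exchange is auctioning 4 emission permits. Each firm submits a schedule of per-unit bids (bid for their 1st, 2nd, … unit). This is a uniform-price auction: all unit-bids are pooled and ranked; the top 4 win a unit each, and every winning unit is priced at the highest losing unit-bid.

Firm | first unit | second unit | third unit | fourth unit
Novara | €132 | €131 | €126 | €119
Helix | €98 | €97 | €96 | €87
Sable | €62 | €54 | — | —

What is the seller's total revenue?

Merging the schedules and taking the best 4: 132 (Novara-1), 131 (Novara-2), 126 (Novara-3), 119 (Novara-4)
First bid not allocated: €98.
Allocation: Novara 4. Every unit priced at €98.
Revenue = 4 × 98 = €392.

Total revenue: €392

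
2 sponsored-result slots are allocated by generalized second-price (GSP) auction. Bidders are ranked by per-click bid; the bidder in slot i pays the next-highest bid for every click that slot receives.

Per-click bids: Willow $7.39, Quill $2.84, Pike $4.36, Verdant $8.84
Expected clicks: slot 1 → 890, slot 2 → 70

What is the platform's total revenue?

Total revenue: $6882.30

Sorting advertisers: $8.84 (Verdant) > $7.39 (Willow) > $4.36 (Pike) > …
Slot 1: Verdant pays $7.39 × 890 = $6577.10
Slot 2: Willow pays $4.36 × 70 = $305.20
Total = $6882.30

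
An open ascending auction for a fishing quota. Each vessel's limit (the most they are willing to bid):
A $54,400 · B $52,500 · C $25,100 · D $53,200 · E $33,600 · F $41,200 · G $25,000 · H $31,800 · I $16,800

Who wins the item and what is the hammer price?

A wins at $53,200

Open ascending-bid auction: the price rises until one bidder remains; the winner pays the price at which the last rival dropped out.
Limits ranked: 54,400 (A) > 53,200 (D) > 52,500 (B) > 41,200 (F) > 33,600 (E) > 31,800 (H) > …
D is the last rival to drop out, at $53,200; A remains and wins at that price.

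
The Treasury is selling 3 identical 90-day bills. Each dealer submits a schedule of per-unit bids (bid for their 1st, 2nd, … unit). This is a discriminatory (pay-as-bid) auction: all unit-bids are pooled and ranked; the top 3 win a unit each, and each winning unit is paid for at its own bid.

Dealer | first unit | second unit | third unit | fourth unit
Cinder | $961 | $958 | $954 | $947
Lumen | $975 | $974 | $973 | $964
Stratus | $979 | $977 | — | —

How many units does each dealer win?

Merging the schedules and taking the best 3: 979 (Stratus-1), 977 (Stratus-2), 975 (Lumen-1)
Next rejected bid: $974 (not a price — pay-as-bid).
Allocation: Lumen 1, Stratus 2.

Lumen 1, Stratus 2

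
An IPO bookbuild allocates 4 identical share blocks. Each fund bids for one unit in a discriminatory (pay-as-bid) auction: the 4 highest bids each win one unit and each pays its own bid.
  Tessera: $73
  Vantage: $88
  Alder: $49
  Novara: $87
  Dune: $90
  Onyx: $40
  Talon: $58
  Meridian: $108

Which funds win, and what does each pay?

Meridian $108, Dune $90, Vantage $88, Novara $87

Sorting: 108 (Meridian), 90 (Dune), 88 (Vantage), 87 (Novara), 73 (Tessera), 58 (Talon), …
Top 4: Meridian, Dune, Vantage, Novara.
Each winner pays its own bid: Meridian $108, Dune $90, Vantage $88, Novara $87.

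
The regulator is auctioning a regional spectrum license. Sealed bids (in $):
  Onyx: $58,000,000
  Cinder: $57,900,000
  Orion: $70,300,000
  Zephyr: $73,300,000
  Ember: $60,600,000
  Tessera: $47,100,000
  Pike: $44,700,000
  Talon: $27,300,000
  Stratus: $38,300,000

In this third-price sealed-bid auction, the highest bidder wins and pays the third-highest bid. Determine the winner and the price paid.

Sorting bids: 73,300,000 (Zephyr) > 70,300,000 (Orion) > 60,600,000 (Ember) > 58,000,000 (Onyx) > 57,900,000 (Cinder) > 47,100,000 (Tessera) > …
Zephyr wins; payment is bid #3 in the ranking = $60,600,000.

Zephyr pays $60,600,000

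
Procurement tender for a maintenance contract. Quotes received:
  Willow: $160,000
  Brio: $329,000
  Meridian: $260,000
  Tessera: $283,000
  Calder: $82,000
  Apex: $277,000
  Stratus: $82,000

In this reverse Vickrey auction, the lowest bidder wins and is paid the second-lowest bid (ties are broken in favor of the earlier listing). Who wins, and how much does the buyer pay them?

Sorting bids: 82,000 (Calder) < 82,000 (Stratus) < 160,000 (Willow) < 260,000 (Meridian) < 277,000 (Apex) < 283,000 (Tessera) < …
Tie at $82,000 → Calder wins by tie-break.
Second-price: Calder is paid Stratus's bid of $82,000.

Calder is paid $82,000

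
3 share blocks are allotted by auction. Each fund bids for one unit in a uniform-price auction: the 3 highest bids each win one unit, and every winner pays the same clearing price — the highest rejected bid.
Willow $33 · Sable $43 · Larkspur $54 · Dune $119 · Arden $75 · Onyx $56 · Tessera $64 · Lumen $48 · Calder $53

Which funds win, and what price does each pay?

Ordering the bids: 119 (Dune), 75 (Arden), 64 (Tessera), 56 (Onyx), 54 (Larkspur), …
The 3 highest are Dune, Arden, Tessera.
Clearing price = highest rejected bid = $56.

Dune, Arden, Tessera; each pays $56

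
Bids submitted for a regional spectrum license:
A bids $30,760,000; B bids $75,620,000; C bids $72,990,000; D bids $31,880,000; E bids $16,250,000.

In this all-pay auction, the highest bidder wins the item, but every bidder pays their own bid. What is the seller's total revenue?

Rule: the highest bidder wins the item, but every bidder pays their own bid.
Bids ranked: 75,620,000 (B) > 72,990,000 (C) > 31,880,000 (D) > 30,760,000 (A) > 16,250,000 (E)
Every bidder forfeits their bid regardless of winning.
Revenue = 30,760,000 + 75,620,000 + 72,990,000 + 31,880,000 + 16,250,000 = $227,500,000.

Total revenue: $227,500,000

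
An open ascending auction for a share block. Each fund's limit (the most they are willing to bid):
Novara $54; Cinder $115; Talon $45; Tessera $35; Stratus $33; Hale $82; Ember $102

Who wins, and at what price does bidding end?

Sorting limits: 115 (Cinder) > 102 (Ember) > 82 (Hale) > 54 (Novara) > 45 (Talon) > 35 (Tessera) > …
Once the price passes $102, only Cinder is left; the hammer falls at Ember's limit of $102.

Cinder wins at $102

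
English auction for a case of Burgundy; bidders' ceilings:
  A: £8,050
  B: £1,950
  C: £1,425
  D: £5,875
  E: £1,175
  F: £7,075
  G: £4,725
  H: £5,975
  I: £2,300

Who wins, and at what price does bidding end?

Ascending (English) auction: the price rises until one bidder remains; the winner pays the price at which the last rival dropped out.
Limits ranked: 8,050 (A) > 7,075 (F) > 5,975 (H) > 5,875 (D) > 4,725 (G) > 2,300 (I) > …
Once the price passes £7,075, only A is left; the hammer falls at F's limit of £7,075.

A wins at £7,075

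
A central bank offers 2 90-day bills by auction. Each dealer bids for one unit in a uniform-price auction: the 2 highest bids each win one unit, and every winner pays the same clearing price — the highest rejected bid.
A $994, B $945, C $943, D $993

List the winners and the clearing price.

A, D; each pays $945

Ordering the bids: 994 (A), 993 (D), 945 (B), 943 (C)
The 2 highest are A, D.
First losing bid is B's $945, which sets the uniform price.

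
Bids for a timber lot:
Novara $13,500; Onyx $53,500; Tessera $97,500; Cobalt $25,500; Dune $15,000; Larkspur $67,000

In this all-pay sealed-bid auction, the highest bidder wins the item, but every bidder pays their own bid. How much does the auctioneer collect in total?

Total revenue: $272,000

All-pay sealed-bid auction: the highest bidder wins the item, but every bidder pays their own bid.
Bids ranked: 97,500 (Tessera) > 67,000 (Larkspur) > 53,500 (Onyx) > 25,500 (Cobalt) > 15,000 (Dune) > 13,500 (Novara)
Every bidder forfeits their bid regardless of winning.
Revenue = 13,500 + 53,500 + 97,500 + 25,500 + 15,000 + 67,000 = $272,000.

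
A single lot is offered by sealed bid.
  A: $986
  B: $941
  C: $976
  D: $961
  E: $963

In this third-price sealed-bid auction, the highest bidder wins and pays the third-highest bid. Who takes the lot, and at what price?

Sorting bids: 986 (A) > 976 (C) > 963 (E) > 961 (D) > 941 (B)
A is highest; pays the third-highest bid, $963.

A pays $963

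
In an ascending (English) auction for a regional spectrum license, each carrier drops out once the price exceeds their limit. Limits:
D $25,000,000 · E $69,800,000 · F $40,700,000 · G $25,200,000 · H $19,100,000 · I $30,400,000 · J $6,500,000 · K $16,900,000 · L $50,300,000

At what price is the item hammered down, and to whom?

E wins at $50,300,000

Limits in order: 69,800,000 (E) > 50,300,000 (L) > 40,700,000 (F) > 30,400,000 (I) > 25,200,000 (G) > 25,000,000 (D) > …
L is the last rival to drop out, at $50,300,000; E remains and wins at that price.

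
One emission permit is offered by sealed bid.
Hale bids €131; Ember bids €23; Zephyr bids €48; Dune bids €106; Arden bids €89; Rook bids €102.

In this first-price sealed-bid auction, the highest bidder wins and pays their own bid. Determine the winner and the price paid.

Rule: the highest bidder wins and pays their own bid.
Sorting bids: 131 (Hale) > 106 (Dune) > 102 (Rook) > 89 (Arden) > 48 (Zephyr) > 23 (Ember)
Hale has the highest bid and pays exactly that: €131.

Hale pays €131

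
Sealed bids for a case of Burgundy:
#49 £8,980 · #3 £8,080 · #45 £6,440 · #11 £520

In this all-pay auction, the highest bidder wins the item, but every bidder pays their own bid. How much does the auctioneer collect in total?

Bids ranked: 8,980 (#49) > 8,080 (#3) > 6,440 (#45) > 520 (#11)
Every bidder forfeits their bid regardless of winning.
Revenue = 8,980 + 8,080 + 6,440 + 520 = £24,020.

Total revenue: £24,020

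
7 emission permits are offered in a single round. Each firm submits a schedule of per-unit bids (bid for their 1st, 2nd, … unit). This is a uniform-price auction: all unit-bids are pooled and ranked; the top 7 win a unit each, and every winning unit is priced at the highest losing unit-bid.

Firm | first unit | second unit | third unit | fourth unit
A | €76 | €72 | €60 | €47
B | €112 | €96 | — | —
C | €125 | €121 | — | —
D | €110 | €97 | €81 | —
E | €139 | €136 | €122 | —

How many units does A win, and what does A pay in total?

All unit-bids, highest first — top 7: 139 (E-1), 136 (E-2), 125 (C-1), 122 (E-3), 121 (C-2), 112 (B-1), 110 (D-1)
First bid not allocated: €97.
A wins 0 unit(s) at €97 each.

A: 0 units, pays €0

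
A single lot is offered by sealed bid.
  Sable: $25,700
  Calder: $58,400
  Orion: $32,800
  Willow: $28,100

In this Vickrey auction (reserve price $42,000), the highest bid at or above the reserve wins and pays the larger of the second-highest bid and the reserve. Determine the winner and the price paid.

Calder pays $42,000

Bids ranked: 58,400 (Calder) > 32,800 (Orion) > 28,100 (Willow) > 25,700 (Sable)
Calder has the top bid at or above the reserve ($58,400).
max(second-highest $32,800, reserve $42,000) = $42,000.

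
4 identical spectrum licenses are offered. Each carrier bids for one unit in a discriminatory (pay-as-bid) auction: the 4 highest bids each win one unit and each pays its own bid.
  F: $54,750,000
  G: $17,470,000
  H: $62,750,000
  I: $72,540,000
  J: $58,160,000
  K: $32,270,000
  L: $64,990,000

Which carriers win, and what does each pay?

Sorting: 72,540,000 (I), 64,990,000 (L), 62,750,000 (H), 58,160,000 (J), 54,750,000 (F), 32,270,000 (K), …
The 4 highest are I, L, H, J.
Each winner pays its own bid: I $72,540,000, L $64,990,000, H $62,750,000, J $58,160,000.

I $72,540,000, L $64,990,000, H $62,750,000, J $58,160,000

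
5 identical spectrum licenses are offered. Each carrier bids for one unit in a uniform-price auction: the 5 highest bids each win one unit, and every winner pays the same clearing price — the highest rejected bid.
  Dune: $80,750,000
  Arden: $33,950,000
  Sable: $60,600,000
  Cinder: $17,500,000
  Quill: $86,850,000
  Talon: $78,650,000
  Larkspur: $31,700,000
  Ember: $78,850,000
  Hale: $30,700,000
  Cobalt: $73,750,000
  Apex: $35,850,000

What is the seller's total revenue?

Bids ranked high→low: 86,850,000 (Quill), 80,750,000 (Dune), 78,850,000 (Ember), 78,650,000 (Talon), 73,750,000 (Cobalt), 60,600,000 (Sable), 35,850,000 (Apex), …
The 5 highest are Quill, Dune, Ember, Talon, Cobalt.
Highest unsuccessful bid: $60,600,000 → clearing price.
Total revenue = 5 × $60,600,000 = $303,000,000.

Total revenue: $303,000,000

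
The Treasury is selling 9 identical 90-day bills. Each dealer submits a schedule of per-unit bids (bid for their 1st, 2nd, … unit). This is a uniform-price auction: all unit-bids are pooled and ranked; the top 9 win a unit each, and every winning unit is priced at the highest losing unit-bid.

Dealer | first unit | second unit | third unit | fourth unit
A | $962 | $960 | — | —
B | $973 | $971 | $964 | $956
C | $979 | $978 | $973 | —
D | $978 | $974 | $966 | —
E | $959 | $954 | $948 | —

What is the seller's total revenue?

Total revenue: $8,658

Pooled unit-bids ranked (top 9): 979 (C-1), 978 (C-2), 978 (D-1), 974 (D-2), 973 (B-1), 973 (C-3), 971 (B-2), 966 (D-3), 964 (B-3)
The (k+1)-th unit-bid is $962.
Allocation: B 3, C 3, D 3. Every unit priced at $962.
Revenue = 9 × 962 = $8,658.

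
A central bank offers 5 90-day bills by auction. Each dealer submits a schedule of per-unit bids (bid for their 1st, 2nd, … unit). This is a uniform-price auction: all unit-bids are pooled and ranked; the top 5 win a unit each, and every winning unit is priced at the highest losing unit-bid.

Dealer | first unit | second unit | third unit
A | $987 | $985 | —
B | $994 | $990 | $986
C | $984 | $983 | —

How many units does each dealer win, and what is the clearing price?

A 2, B 3; clearing price $984

Merging the schedules and taking the best 5: 994 (B-1), 990 (B-2), 987 (A-1), 986 (B-3), 985 (A-2)
Highest rejected unit-bid = $984.
Allocation: A 2, B 3.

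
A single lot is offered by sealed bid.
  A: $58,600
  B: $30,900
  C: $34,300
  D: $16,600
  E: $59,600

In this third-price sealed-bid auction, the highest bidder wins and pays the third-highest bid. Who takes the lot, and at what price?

E pays $34,300

Rule: the highest bidder wins and pays the third-highest bid.
Bids ranked: 59,600 (E) > 58,600 (A) > 34,300 (C) > 30,900 (B) > 16,600 (D)
E wins; payment is bid #3 in the ranking = $34,300.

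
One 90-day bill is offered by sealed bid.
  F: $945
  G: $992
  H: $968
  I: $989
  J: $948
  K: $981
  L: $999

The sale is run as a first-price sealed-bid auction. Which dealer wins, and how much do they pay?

Bids ranked: 999 (L) > 992 (G) > 989 (I) > 981 (K) > 968 (H) > 948 (J) > …
L is highest → pays own bid, $999.

L pays $999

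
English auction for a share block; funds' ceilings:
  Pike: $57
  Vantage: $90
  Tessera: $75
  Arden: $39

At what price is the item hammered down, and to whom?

Vantage wins at $75

Rule: the price rises until one bidder remains; the winner pays the price at which the last rival dropped out.
Sorting limits: 90 (Vantage) > 75 (Tessera) > 57 (Pike) > 39 (Arden)
Bidding ends when Tessera exits at $75; Vantage takes it.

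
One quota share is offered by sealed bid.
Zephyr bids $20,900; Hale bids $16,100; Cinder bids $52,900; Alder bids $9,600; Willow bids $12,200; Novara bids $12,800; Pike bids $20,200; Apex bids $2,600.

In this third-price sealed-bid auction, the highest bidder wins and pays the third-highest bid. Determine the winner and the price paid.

Bids ranked: 52,900 (Cinder) > 20,900 (Zephyr) > 20,200 (Pike) > 16,100 (Hale) > 12,800 (Novara) > 12,200 (Willow) > …
Cinder is highest; pays the third-highest bid, $20,200.

Cinder pays $20,200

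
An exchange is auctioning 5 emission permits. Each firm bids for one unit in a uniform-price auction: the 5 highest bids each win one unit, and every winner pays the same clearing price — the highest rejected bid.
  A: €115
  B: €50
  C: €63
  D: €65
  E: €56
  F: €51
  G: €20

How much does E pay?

E pays €50

Ordering the bids: 115 (A), 65 (D), 63 (C), 56 (E), 51 (F), 50 (B), 20 (G)
Winners (5 units): A, D, C, E, F.
Highest unsuccessful bid: €50 → clearing price.
E wins → pays €50.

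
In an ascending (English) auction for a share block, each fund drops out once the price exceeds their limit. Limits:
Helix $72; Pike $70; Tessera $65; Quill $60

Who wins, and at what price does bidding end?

Helix wins at $70

Limits ranked: 72 (Helix) > 70 (Pike) > 65 (Tessera) > 60 (Quill)
Pike is the last rival to drop out, at $70; Helix remains and wins at that price.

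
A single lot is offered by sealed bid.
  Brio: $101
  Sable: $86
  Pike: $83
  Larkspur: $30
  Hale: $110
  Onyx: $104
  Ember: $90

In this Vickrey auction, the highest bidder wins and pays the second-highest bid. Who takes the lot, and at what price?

Rule: the highest bidder wins and pays the second-highest bid.
Bids ranked: 110 (Hale) > 104 (Onyx) > 101 (Brio) > 90 (Ember) > 86 (Sable) > 83 (Pike) > …
Hale wins with the highest bid; price is set by the runner-up at $104.

Hale pays $104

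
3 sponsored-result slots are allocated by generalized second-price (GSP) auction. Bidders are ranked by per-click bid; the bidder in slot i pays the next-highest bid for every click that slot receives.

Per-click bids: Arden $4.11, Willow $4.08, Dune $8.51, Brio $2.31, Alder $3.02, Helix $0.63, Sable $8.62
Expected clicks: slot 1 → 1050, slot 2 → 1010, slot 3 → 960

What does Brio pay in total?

Sorting advertisers: $8.62 (Sable) > $8.51 (Dune) > $4.11 (Arden) > $4.08 (Willow) > …
Brio ranks below slot 3 → no slot, pays nothing.

Brio pays $0.00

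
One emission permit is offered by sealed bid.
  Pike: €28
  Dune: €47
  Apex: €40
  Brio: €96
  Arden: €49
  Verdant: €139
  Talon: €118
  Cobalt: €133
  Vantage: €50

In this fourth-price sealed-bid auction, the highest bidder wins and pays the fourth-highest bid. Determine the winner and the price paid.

Bids ranked: 139 (Verdant) > 133 (Cobalt) > 118 (Talon) > 96 (Brio) > 50 (Vantage) > 49 (Arden) > …
Verdant is highest; pays the fourth-highest bid, €96.

Verdant pays €96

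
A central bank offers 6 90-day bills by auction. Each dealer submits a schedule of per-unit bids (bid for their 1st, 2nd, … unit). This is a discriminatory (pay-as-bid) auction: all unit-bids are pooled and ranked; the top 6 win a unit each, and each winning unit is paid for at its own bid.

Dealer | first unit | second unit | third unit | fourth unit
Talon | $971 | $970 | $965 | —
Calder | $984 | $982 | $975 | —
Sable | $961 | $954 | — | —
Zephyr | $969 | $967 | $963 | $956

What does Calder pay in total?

All unit-bids, highest first — top 6: 984 (Calder-1), 982 (Calder-2), 975 (Calder-3), 971 (Talon-1), 970 (Talon-2), 969 (Zephyr-1)
Next rejected bid: $967 (not a price — pay-as-bid).
Calder's winning unit-bids: 984 + 982 + 975 = $2,941.

Calder pays $2,941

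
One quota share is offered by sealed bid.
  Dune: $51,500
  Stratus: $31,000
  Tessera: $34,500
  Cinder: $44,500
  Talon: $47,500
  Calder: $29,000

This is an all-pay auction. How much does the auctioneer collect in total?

All-pay auction: the highest bidder wins the item, but every bidder pays their own bid.
Bids ranked: 51,500 (Dune) > 47,500 (Talon) > 44,500 (Cinder) > 34,500 (Tessera) > 31,000 (Stratus) > 29,000 (Calder)
Every bidder forfeits their bid regardless of winning.
Revenue = 51,500 + 31,000 + 34,500 + 44,500 + 47,500 + 29,000 = $238,000.

Total revenue: $238,000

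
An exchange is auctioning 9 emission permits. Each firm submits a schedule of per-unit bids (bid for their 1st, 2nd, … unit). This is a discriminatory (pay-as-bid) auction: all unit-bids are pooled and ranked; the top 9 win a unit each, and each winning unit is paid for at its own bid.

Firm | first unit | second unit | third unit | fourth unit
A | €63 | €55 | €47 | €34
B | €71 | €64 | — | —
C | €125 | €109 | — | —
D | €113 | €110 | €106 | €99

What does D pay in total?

D pays €428

Merging the schedules and taking the best 9: 125 (C-1), 113 (D-1), 110 (D-2), 109 (C-2), 106 (D-3), 99 (D-4), 71 (B-1), 64 (B-2), 63 (A-1)
Next rejected bid: €55 (not a price — pay-as-bid).
D's winning unit-bids: 113 + 110 + 106 + 99 = €428.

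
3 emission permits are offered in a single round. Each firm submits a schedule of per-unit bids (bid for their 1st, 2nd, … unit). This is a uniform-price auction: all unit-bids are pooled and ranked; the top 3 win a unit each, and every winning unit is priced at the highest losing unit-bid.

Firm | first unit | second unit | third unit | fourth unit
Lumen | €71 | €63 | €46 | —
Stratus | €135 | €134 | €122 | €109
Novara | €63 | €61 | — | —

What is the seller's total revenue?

Total revenue: €327

All unit-bids, highest first — top 3: 135 (Stratus-1), 134 (Stratus-2), 122 (Stratus-3)
First bid not allocated: €109.
Allocation: Stratus 3. Every unit priced at €109.
Revenue = 3 × 109 = €327.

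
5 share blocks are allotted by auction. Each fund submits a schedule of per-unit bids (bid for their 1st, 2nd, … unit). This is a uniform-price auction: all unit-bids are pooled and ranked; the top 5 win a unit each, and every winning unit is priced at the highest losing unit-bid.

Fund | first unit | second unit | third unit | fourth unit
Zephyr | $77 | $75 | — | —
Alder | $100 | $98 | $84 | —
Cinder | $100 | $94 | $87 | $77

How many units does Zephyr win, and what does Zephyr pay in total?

Pooled unit-bids ranked (top 5): 100 (Alder-1), 100 (Cinder-1), 98 (Alder-2), 94 (Cinder-2), 87 (Cinder-3)
First bid not allocated: $84.
Zephyr wins 0 unit(s) at $84 each.

Zephyr: 0 units, pays $0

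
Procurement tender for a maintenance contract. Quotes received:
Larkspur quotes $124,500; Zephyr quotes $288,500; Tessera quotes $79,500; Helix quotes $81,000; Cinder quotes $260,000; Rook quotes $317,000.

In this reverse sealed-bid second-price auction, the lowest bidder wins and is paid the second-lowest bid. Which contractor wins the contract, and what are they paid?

Tessera is paid $81,000

Bids ranked: 79,500 (Tessera) < 81,000 (Helix) < 124,500 (Larkspur) < 260,000 (Cinder) < 288,500 (Zephyr) < 317,000 (Rook)
Second-price: Tessera is paid Helix's bid of $81,000.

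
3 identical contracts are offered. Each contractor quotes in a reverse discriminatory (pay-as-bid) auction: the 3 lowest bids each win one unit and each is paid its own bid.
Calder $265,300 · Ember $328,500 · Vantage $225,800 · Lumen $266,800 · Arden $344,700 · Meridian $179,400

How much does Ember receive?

Bids ranked low→high: 179,400 (Meridian), 225,800 (Vantage), 265,300 (Calder), 266,800 (Lumen), 328,500 (Ember), …
The 3 lowest are Meridian, Vantage, Calder.
Ember does not win → $0.

Ember is paid $0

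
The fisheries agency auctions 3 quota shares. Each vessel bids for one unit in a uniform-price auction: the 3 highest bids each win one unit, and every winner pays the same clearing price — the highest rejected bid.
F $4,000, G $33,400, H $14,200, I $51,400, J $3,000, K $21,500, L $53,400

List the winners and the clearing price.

Bids ranked high→low: 53,400 (L), 51,400 (I), 33,400 (G), 21,500 (K), 14,200 (H), …
Winners (3 units): L, I, G.
Highest unsuccessful bid: $21,500 → clearing price.

L, I, G; each pays $21,500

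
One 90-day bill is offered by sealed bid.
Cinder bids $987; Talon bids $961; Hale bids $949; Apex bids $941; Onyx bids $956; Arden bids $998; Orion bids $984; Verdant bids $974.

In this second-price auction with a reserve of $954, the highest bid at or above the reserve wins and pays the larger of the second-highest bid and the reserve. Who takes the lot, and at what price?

Arden pays $987

Rule: the highest bid at or above the reserve wins and pays the larger of the second-highest bid and the reserve.
Sorting bids: 998 (Arden) > 987 (Cinder) > 984 (Orion) > 974 (Verdant) > 961 (Talon) > 956 (Onyx) > …
Highest eligible bid: Arden at $998.
Second-highest bid $987 exceeds the reserve $954 → payment $987.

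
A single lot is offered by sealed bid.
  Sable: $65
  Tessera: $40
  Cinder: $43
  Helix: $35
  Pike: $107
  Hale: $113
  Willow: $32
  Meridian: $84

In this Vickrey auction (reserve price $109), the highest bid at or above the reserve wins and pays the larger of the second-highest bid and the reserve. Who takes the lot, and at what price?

Hale pays $109

Bids in order: 113 (Hale) > 107 (Pike) > 84 (Meridian) > 65 (Sable) > 43 (Cinder) > 40 (Tessera) > …
Highest eligible bid: Hale at $113.
max(second-highest $107, reserve $109) = $109.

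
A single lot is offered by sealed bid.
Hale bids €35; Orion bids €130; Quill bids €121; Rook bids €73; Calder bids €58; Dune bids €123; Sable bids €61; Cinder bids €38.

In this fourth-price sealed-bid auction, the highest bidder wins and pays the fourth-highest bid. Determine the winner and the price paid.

Bids ranked: 130 (Orion) > 123 (Dune) > 121 (Quill) > 73 (Rook) > 61 (Sable) > 58 (Calder) > …
Orion is highest; pays the fourth-highest bid, €73.

Orion pays €73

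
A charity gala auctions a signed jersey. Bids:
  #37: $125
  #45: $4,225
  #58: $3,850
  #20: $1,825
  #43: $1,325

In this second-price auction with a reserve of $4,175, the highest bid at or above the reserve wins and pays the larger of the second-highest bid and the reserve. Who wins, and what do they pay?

#45 pays $4,175

Sorting bids: 4,225 (#45) > 3,850 (#58) > 1,825 (#20) > 1,325 (#43) > 125 (#37)
#45 has the top bid at or above the reserve ($4,225).
Second-highest bid $3,850 is below the reserve $4,175, so the reserve binds → payment $4,175.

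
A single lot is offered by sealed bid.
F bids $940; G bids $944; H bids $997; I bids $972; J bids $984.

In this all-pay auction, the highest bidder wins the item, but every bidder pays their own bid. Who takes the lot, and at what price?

Sorting bids: 997 (H) > 984 (J) > 972 (I) > 944 (G) > 940 (F)
H wins with the top bid; all bids are sunk regardless.

H pays $997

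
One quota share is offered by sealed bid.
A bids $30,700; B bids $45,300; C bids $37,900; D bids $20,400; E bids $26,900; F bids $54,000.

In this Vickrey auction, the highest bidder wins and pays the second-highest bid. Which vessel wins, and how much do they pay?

Bids in order: 54,000 (F) > 45,300 (B) > 37,900 (C) > 30,700 (A) > 26,900 (E) > 20,400 (D)
F wins with the highest bid; price is set by the runner-up at $45,300.

F pays $45,300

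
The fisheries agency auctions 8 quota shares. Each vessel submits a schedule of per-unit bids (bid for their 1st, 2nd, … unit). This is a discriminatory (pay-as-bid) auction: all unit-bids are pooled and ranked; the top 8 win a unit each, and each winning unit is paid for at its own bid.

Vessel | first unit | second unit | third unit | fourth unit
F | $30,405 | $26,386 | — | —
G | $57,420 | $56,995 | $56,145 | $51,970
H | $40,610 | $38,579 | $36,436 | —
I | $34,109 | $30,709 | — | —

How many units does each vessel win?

Merging the schedules and taking the best 8: 57,420 (G-1), 56,995 (G-2), 56,145 (G-3), 51,970 (G-4), 40,610 (H-1), 38,579 (H-2), 36,436 (H-3), 34,109 (I-1)
Next rejected bid: $30,709 (not a price — pay-as-bid).
Allocation: G 4, H 3, I 1.

G 4, H 3, I 1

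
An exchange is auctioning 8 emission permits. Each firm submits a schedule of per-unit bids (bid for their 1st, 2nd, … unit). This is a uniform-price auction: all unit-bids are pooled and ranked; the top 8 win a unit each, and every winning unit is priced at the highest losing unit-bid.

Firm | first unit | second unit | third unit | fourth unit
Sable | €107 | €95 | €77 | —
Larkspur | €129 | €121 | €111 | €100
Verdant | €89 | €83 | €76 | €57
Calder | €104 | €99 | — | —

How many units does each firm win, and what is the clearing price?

Merging the schedules and taking the best 8: 129 (Larkspur-1), 121 (Larkspur-2), 111 (Larkspur-3), 107 (Sable-1), 104 (Calder-1), 100 (Larkspur-4), 99 (Calder-2), 95 (Sable-2)
Highest rejected unit-bid = €89.
Allocation: Calder 2, Larkspur 4, Sable 2.

Calder 2, Larkspur 4, Sable 2; clearing price €89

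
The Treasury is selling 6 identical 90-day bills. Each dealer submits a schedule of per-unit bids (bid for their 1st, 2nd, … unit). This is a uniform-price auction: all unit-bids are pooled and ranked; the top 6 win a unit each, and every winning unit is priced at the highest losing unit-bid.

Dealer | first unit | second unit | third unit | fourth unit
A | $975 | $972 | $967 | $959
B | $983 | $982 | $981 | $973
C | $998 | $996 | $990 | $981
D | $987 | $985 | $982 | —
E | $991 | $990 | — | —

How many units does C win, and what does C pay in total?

C: 3 units, pays $2,955

Pooled unit-bids ranked (top 6): 998 (C-1), 996 (C-2), 991 (E-1), 990 (C-3), 990 (E-2), 987 (D-1)
First bid not allocated: $985.
C wins 3 unit(s) at $985 each.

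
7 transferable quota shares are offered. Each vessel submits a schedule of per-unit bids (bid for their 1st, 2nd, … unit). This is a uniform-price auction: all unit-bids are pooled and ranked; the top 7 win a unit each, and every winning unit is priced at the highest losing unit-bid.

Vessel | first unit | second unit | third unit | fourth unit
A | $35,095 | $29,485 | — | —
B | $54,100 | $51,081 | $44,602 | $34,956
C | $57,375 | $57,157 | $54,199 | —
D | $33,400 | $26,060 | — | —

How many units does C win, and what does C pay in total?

All unit-bids, highest first — top 7: 57,375 (C-1), 57,157 (C-2), 54,199 (C-3), 54,100 (B-1), 51,081 (B-2), 44,602 (B-3), 35,095 (A-1)
The (k+1)-th unit-bid is $34,956.
C wins 3 unit(s) at $34,956 each.

C: 3 units, pays $104,868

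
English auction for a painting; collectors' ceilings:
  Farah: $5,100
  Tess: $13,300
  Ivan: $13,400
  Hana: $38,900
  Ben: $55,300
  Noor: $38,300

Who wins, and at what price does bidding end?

Ben wins at $38,900

Limits ranked: 55,300 (Ben) > 38,900 (Hana) > 38,300 (Noor) > 13,400 (Ivan) > 13,300 (Tess) > 5,100 (Farah)
Once the price passes $38,900, only Ben is left; the hammer falls at Hana's limit of $38,900.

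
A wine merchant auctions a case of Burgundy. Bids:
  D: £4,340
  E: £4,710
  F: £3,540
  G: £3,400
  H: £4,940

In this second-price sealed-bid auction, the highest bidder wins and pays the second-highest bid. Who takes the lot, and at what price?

Second-price sealed-bid auction: the highest bidder wins and pays the second-highest bid.
Bids ranked: 4,940 (H) > 4,710 (E) > 4,340 (D) > 3,540 (F) > 3,400 (G)
H is highest; pays the second-highest bid, £4,710.

H pays £4,710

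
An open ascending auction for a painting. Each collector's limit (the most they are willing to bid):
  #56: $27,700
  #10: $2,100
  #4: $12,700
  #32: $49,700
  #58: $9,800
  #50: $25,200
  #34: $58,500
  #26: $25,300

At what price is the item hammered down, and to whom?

Limits ranked: 58,500 (#34) > 49,700 (#32) > 27,700 (#56) > 25,300 (#26) > 25,200 (#50) > 12,700 (#4) > …
#32 is the last rival to drop out, at $49,700; #34 remains and wins at that price.

#34 wins at $49,700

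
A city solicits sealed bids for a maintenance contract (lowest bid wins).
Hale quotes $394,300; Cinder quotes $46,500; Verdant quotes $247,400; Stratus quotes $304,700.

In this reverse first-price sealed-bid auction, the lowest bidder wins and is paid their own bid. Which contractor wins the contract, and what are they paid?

Cinder is paid $46,500

Rule: the lowest bidder wins and is paid their own bid.
Bids ranked: 46,500 (Cinder) < 247,400 (Verdant) < 304,700 (Stratus) < 394,300 (Hale)
Cinder has the lowest bid and is paid exactly that: $46,500.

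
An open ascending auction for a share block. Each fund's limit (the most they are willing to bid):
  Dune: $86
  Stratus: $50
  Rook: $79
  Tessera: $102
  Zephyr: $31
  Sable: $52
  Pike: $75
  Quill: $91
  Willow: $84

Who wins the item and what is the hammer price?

Open ascending-bid auction: the price rises until one bidder remains; the winner pays the price at which the last rival dropped out.
Sorting limits: 102 (Tessera) > 91 (Quill) > 86 (Dune) > 84 (Willow) > 79 (Rook) > 75 (Pike) > …
Once the price passes $91, only Tessera is left; the hammer falls at Quill's limit of $91.

Tessera wins at $91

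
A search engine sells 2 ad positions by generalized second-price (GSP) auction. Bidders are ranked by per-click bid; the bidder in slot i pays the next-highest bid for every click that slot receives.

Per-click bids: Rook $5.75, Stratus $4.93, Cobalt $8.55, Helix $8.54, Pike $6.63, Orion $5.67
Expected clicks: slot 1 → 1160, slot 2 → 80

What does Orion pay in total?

Orion pays $0.00

Per-click bids in order: $8.55 (Cobalt) > $8.54 (Helix) > $6.63 (Pike) > …
Orion ranks below slot 2 → no slot, pays nothing.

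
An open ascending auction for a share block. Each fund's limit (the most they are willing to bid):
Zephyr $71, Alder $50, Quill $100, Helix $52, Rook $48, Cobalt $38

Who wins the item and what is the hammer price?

Quill wins at $71

Limits ranked: 100 (Quill) > 71 (Zephyr) > 52 (Helix) > 50 (Alder) > 48 (Rook) > 38 (Cobalt)
Bidding ends when Zephyr exits at $71; Quill takes it.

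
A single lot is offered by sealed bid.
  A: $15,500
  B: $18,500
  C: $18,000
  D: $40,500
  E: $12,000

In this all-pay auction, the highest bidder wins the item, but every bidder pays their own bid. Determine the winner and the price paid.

Sorting bids: 40,500 (D) > 18,500 (B) > 18,000 (C) > 15,500 (A) > 12,000 (E)
D is highest and takes the item; every bidder forfeits their bid.

D pays $40,500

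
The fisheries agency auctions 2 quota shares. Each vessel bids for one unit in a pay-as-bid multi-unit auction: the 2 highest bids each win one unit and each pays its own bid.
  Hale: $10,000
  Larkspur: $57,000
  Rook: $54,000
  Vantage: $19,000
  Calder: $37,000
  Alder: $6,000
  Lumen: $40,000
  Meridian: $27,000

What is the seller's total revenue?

Total revenue: $111,000

Sorting: 57,000 (Larkspur), 54,000 (Rook), 40,000 (Lumen), 37,000 (Calder), …
Top 2: Larkspur, Rook.
Total revenue = 57,000 + 54,000 = $111,000.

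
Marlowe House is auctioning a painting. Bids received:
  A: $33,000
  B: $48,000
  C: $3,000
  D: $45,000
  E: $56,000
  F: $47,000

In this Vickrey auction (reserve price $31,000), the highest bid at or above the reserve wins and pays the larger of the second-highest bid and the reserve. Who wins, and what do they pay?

Sorting bids: 56,000 (E) > 48,000 (B) > 47,000 (F) > 45,000 (D) > 33,000 (A) > 3,000 (C)
E has the top bid at or above the reserve ($56,000).
Second-highest bid $48,000 exceeds the reserve $31,000 → payment $48,000.

E pays $48,000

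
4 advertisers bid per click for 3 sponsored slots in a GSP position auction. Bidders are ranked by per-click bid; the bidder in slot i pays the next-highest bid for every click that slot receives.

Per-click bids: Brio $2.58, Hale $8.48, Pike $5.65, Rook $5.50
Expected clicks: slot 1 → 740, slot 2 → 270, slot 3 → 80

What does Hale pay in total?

Hale pays $4181.00

Ranked by bid: $8.48 (Hale) > $5.65 (Pike) > $5.50 (Rook) > $2.58 (Brio)
Hale holds slot 1 → pays next bid $5.65 × 740 clicks = $4181.00.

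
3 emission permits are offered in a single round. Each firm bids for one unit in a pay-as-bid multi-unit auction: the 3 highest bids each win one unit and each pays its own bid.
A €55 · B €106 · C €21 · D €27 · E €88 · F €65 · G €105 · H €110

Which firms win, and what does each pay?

H €110, B €106, G €105

Bids ranked high→low: 110 (H), 106 (B), 105 (G), 88 (E), 65 (F), …
Winners (3 units): H, B, G.
Each winner pays its own bid: H €110, B €106, G €105.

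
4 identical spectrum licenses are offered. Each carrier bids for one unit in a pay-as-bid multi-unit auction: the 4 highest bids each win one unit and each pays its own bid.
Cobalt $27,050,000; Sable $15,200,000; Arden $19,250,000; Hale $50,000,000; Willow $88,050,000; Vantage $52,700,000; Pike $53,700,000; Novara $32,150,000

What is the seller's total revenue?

Total revenue: $244,450,000

Sorting: 88,050,000 (Willow), 53,700,000 (Pike), 52,700,000 (Vantage), 50,000,000 (Hale), 32,150,000 (Novara), 27,050,000 (Cobalt), …
Top 4: Willow, Pike, Vantage, Hale.
Total revenue = 88,050,000 + 53,700,000 + 52,700,000 + 50,000,000 = $244,450,000.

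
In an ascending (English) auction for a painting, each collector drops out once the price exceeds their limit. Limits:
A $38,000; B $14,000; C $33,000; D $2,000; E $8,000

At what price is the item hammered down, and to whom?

Limits ranked: 38,000 (A) > 33,000 (C) > 14,000 (B) > 8,000 (E) > 2,000 (D)
C is the last rival to drop out, at $33,000; A remains and wins at that price.

A wins at $33,000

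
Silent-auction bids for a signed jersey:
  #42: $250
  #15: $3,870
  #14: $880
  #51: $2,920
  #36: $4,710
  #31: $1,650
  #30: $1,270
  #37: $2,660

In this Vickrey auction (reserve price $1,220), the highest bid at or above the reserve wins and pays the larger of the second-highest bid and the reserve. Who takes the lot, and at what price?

Bids ranked: 4,710 (#36) > 3,870 (#15) > 2,920 (#51) > 2,660 (#37) > 1,650 (#31) > 1,270 (#30) > …
#36 has the top bid at or above the reserve ($4,710).
max(second-highest $3,870, reserve $1,220) = $3,870; the reserve does not bind.

#36 pays $3,870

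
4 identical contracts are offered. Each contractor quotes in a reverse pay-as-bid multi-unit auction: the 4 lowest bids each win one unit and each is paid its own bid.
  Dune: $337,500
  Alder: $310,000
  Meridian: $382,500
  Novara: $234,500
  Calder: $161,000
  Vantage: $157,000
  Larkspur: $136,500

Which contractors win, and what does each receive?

Larkspur $136,500, Vantage $157,000, Calder $161,000, Novara $234,500

Ordering the bids: 136,500 (Larkspur), 157,000 (Vantage), 161,000 (Calder), 234,500 (Novara), 310,000 (Alder), 337,500 (Dune), …
The 4 lowest are Larkspur, Vantage, Calder, Novara.
Each winner is paid its own bid: Larkspur $136,500, Vantage $157,000, Calder $161,000, Novara $234,500.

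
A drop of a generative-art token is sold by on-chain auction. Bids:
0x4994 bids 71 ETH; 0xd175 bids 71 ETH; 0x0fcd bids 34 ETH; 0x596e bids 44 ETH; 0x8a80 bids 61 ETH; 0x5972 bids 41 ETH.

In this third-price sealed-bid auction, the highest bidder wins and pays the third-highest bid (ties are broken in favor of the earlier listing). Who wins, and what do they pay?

Rule: the highest bidder wins and pays the third-highest bid.
Sorting bids: 71 (0x4994) > 71 (0xd175) > 61 (0x8a80) > 44 (0x596e) > 41 (0x5972) > 34 (0x0fcd)
Tie at 71 ETH → 0x4994 wins by tie-break.
0x4994 is highest; pays the third-highest bid, 61 ETH.

0x4994 pays 61 ETH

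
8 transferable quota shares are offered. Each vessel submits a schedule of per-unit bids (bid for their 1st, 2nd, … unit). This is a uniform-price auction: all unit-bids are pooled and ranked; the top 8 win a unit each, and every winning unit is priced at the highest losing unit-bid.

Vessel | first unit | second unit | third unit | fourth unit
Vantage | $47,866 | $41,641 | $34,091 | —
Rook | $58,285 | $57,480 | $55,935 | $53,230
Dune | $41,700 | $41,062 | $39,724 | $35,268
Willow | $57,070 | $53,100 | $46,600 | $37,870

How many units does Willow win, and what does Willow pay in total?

Merging the schedules and taking the best 8: 58,285 (Rook-1), 57,480 (Rook-2), 57,070 (Willow-1), 55,935 (Rook-3), 53,230 (Rook-4), 53,100 (Willow-2), 47,866 (Vantage-1), 46,600 (Willow-3)
The (k+1)-th unit-bid is $41,700.
Willow wins 3 unit(s) at $41,700 each.

Willow: 3 units, pays $125,100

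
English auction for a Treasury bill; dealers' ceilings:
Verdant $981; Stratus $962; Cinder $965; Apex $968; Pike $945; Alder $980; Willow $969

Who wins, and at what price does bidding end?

Verdant wins at $980

Ascending (English) auction: the price rises until one bidder remains; the winner pays the price at which the last rival dropped out.
Limits ranked: 981 (Verdant) > 980 (Alder) > 969 (Willow) > 968 (Apex) > 965 (Cinder) > 962 (Stratus) > …
Once the price passes $980, only Verdant is left; the hammer falls at Alder's limit of $980.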